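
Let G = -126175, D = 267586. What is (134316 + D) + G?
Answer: 275727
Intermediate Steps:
(134316 + D) + G = (134316 + 267586) - 126175 = 401902 - 126175 = 275727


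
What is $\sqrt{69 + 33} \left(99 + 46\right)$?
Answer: $145 \sqrt{102} \approx 1464.4$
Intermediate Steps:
$\sqrt{69 + 33} \left(99 + 46\right) = \sqrt{102} \cdot 145 = 145 \sqrt{102}$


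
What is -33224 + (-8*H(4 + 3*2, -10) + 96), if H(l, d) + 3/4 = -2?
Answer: -33106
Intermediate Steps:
H(l, d) = -11/4 (H(l, d) = -¾ - 2 = -11/4)
-33224 + (-8*H(4 + 3*2, -10) + 96) = -33224 + (-8*(-11/4) + 96) = -33224 + (22 + 96) = -33224 + 118 = -33106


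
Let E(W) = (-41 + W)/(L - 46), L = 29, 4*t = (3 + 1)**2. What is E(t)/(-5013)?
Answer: -37/85221 ≈ -0.00043417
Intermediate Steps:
t = 4 (t = (3 + 1)**2/4 = (1/4)*4**2 = (1/4)*16 = 4)
E(W) = 41/17 - W/17 (E(W) = (-41 + W)/(29 - 46) = (-41 + W)/(-17) = (-41 + W)*(-1/17) = 41/17 - W/17)
E(t)/(-5013) = (41/17 - 1/17*4)/(-5013) = (41/17 - 4/17)*(-1/5013) = (37/17)*(-1/5013) = -37/85221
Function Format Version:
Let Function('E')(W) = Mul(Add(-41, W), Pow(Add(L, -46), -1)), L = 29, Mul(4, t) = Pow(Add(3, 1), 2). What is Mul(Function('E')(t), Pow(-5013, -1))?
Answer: Rational(-37, 85221) ≈ -0.00043417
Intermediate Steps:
t = 4 (t = Mul(Rational(1, 4), Pow(Add(3, 1), 2)) = Mul(Rational(1, 4), Pow(4, 2)) = Mul(Rational(1, 4), 16) = 4)
Function('E')(W) = Add(Rational(41, 17), Mul(Rational(-1, 17), W)) (Function('E')(W) = Mul(Add(-41, W), Pow(Add(29, -46), -1)) = Mul(Add(-41, W), Pow(-17, -1)) = Mul(Add(-41, W), Rational(-1, 17)) = Add(Rational(41, 17), Mul(Rational(-1, 17), W)))
Mul(Function('E')(t), Pow(-5013, -1)) = Mul(Add(Rational(41, 17), Mul(Rational(-1, 17), 4)), Pow(-5013, -1)) = Mul(Add(Rational(41, 17), Rational(-4, 17)), Rational(-1, 5013)) = Mul(Rational(37, 17), Rational(-1, 5013)) = Rational(-37, 85221)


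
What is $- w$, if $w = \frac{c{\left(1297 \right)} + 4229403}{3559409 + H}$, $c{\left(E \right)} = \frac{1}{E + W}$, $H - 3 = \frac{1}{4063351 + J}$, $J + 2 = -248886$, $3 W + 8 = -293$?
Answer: $- \frac{8273873645572557}{6963187271281090} \approx -1.1882$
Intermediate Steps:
$W = - \frac{301}{3}$ ($W = - \frac{8}{3} + \frac{1}{3} \left(-293\right) = - \frac{8}{3} - \frac{293}{3} = - \frac{301}{3} \approx -100.33$)
$J = -248888$ ($J = -2 - 248886 = -248888$)
$H = \frac{11443390}{3814463}$ ($H = 3 + \frac{1}{4063351 - 248888} = 3 + \frac{1}{3814463} = \frac{11443390}{3814463} \approx 3.0$)
$c{\left(E \right)} = \frac{1}{- \frac{301}{3} + E}$ ($c{\left(E \right)} = \frac{1}{E - \frac{301}{3}} = \frac{1}{- \frac{301}{3} + E}$)
$w = \frac{8273873645572557}{6963187271281090}$ ($w = \frac{\frac{3}{-301 + 3 \cdot 1297} + 4229403}{3559409 + \frac{11443390}{3814463}} = \frac{\frac{3}{-301 + 3891} + 4229403}{\frac{13577245375757}{3814463}} = \left(\frac{3}{3590} + 4229403\right) \frac{3814463}{13577245375757} = \frac{15183556773}{3590} \cdot \frac{3814463}{13577245375757} = \frac{8273873645572557}{6963187271281090} \approx 1.1882$)
$- w = \left(-1\right) \frac{8273873645572557}{6963187271281090} = - \frac{8273873645572557}{6963187271281090}$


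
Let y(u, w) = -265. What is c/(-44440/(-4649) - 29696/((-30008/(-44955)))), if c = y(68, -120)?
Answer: 924235147/155125139320 ≈ 0.0059580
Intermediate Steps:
c = -265
c/(-44440/(-4649) - 29696/((-30008/(-44955)))) = -265/(-44440/(-4649) - 29696/((-30008/(-44955)))) = -265/(-44440*(-1/4649) - 29696/((-30008*(-1/44955)))) = -265/(44440/4649 - 29696/30008/44955) = -265/(44440/4649 - 29696*44955/30008) = -265/(44440/4649 - 166872960/3751) = -265/(-775625696600/17438399) = -265*(-17438399/775625696600) = 924235147/155125139320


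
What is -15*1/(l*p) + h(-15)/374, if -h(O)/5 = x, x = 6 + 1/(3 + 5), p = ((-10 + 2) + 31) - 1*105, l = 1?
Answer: 12395/122672 ≈ 0.10104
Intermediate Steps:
p = -82 (p = (-8 + 31) - 105 = 23 - 105 = -82)
x = 49/8 (x = 6 + 1/8 = 49/8 ≈ 6.1250)
h(O) = -245/8 (h(O) = -5*49/8 = -245/8)
-15*1/(l*p) + h(-15)/374 = -15/(1*(-82)) - 245/8/374 = -15/(-82) - 245/8*1/374 = -15*(-1/82) - 245/2992 = 15/82 - 245/2992 = 12395/122672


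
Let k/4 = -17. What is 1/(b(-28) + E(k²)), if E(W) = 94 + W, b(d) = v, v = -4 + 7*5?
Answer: 1/4749 ≈ 0.00021057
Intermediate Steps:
k = -68 (k = 4*(-17) = -68)
v = 31 (v = -4 + 35 = 31)
b(d) = 31
1/(b(-28) + E(k²)) = 1/(31 + (94 + (-68)²)) = 1/(31 + (94 + 4624)) = 1/(31 + 4718) = 1/4749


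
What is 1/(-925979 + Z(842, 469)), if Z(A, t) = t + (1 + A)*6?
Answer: -1/920452 ≈ -1.0864e-6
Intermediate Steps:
Z(A, t) = 6 + t + 6*A (Z(A, t) = t + (6 + 6*A) = 6 + t + 6*A)
1/(-925979 + Z(842, 469)) = 1/(-925979 + (6 + 469 + 6*842)) = 1/(-925979 + (6 + 469 + 5052)) = 1/(-925979 + 5527) = 1/(-920452) = -1/920452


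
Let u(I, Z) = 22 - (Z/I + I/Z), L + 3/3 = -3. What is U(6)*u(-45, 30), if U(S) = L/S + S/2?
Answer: 1015/18 ≈ 56.389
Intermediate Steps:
L = -4 (L = -1 - 3 = -4)
U(S) = S/2 - 4/S (U(S) = -4/S + S/2 = S/2 - 4/S)
u(I, Z) = 22 - I/Z - Z/I (u(I, Z) = 22 - (I/Z + Z/I) = 22 + (-I/Z - Z/I) = 22 - I/Z - Z/I)
U(6)*u(-45, 30) = ((1/2)*6 - 4/6)*(22 - 1*(-45)/30 - 1*30/(-45)) = (3 - 4*1/6)*(22 - 1*(-45)*1/30 - 1*30*(-1/45)) = (3 - 2/3)*(22 + 3/2 + 2/3) = (7/3)*(145/6) = 1015/18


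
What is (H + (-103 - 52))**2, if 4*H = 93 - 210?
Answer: 543169/16 ≈ 33948.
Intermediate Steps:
H = -117/4 (H = (93 - 210)/4 = (1/4)*(-117) = -117/4 ≈ -29.250)
(H + (-103 - 52))**2 = (-117/4 + (-103 - 52))**2 = (-117/4 - 155)**2 = (-737/4)**2 = 543169/16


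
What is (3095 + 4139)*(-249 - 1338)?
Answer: -11480358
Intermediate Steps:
(3095 + 4139)*(-249 - 1338) = 7234*(-1587) = -11480358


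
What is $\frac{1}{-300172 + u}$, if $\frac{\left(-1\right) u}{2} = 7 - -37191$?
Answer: $- \frac{1}{374568} \approx -2.6697 \cdot 10^{-6}$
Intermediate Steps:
$u = -74396$ ($u = - 2 \left(7 - -37191\right) = - 2 \left(7 + 37191\right) = \left(-2\right) 37198 = -74396$)
$\frac{1}{-300172 + u} = \frac{1}{-300172 - 74396} = \frac{1}{-374568} = - \frac{1}{374568}$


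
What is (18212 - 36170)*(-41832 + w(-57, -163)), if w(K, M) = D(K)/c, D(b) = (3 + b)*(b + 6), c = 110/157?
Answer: 37434726018/55 ≈ 6.8063e+8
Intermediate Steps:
c = 110/157 (c = 110*(1/157) = 110/157 ≈ 0.70064)
D(b) = (3 + b)*(6 + b)
w(K, M) = 1413/55 + 157*K²/110 + 1413*K/110 (w(K, M) = (18 + K² + 9*K)/(110/157) = (18 + K² + 9*K)*(157/110) = 1413/55 + 157*K²/110 + 1413*K/110)
(18212 - 36170)*(-41832 + w(-57, -163)) = (18212 - 36170)*(-41832 + (1413/55 + (157/110)*(-57)² + (1413/110)*(-57))) = -17958*(-41832 + (1413/55 + (157/110)*3249 - 80541/110)) = -17958*(-41832 + (1413/55 + 510093/110 - 80541/110)) = -17958*(-41832 + 216189/55) = -17958*(-2084571/55) = 37434726018/55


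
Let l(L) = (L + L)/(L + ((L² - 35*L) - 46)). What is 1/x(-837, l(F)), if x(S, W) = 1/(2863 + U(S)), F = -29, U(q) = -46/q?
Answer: 2396377/837 ≈ 2863.1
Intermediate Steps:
l(L) = 2*L/(-46 + L² - 34*L) (l(L) = (2*L)/(L + (-46 + L² - 35*L)) = (2*L)/(-46 + L² - 34*L) = 2*L/(-46 + L² - 34*L))
x(S, W) = 1/(2863 - 46/S)
1/x(-837, l(F)) = 1/(-837/(-46 + 2863*(-837))) = 1/(-837/(-46 - 2396331)) = 1/(-837/(-2396377)) = 1/(-837*(-1/2396377)) = 1/(837/2396377) = 2396377/837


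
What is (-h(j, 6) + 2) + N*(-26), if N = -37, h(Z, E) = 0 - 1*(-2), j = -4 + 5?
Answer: 962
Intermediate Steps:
j = 1
h(Z, E) = 2 (h(Z, E) = 0 + 2 = 2)
(-h(j, 6) + 2) + N*(-26) = (-1*2 + 2) - 37*(-26) = (-2 + 2) + 962 = 0 + 962 = 962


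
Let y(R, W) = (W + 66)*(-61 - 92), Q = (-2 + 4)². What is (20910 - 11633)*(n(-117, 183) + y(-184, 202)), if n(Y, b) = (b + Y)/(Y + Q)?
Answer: -42985146486/113 ≈ -3.8040e+8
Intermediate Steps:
Q = 4 (Q = 2² = 4)
n(Y, b) = (Y + b)/(4 + Y) (n(Y, b) = (b + Y)/(Y + 4) = (Y + b)/(4 + Y))
y(R, W) = -10098 - 153*W (y(R, W) = (66 + W)*(-153) = -10098 - 153*W)
(20910 - 11633)*(n(-117, 183) + y(-184, 202)) = (20910 - 11633)*((-117 + 183)/(4 - 117) + (-10098 - 153*202)) = 9277*(66/(-113) + (-10098 - 30906)) = 9277*(-1/113*66 - 41004) = 9277*(-66/113 - 41004) = 9277*(-4633518/113) = -42985146486/113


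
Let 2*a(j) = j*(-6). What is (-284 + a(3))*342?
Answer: -100206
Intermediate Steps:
a(j) = -3*j (a(j) = (j*(-6))/2 = (-6*j)/2 = -3*j)
(-284 + a(3))*342 = (-284 - 3*3)*342 = (-284 - 9)*342 = -293*342 = -100206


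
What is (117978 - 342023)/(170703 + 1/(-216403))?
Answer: -48484010135/36940641308 ≈ -1.3125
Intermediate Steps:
(117978 - 342023)/(170703 + 1/(-216403)) = -224045/(170703 - 1/216403) = -224045/36940641308/216403 = -224045*216403/36940641308 = -48484010135/36940641308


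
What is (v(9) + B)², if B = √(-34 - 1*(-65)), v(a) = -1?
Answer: (1 - √31)² ≈ 20.864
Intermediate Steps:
B = √31 (B = √(-34 + 65) = √31 ≈ 5.5678)
(v(9) + B)² = (-1 + √31)²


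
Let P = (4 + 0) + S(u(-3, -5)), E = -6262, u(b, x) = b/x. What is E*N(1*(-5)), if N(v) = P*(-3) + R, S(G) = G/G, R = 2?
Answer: 81406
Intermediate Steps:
S(G) = 1
P = 5 (P = (4 + 0) + 1 = 4 + 1 = 5)
N(v) = -13 (N(v) = 5*(-3) + 2 = -15 + 2 = -13)
E*N(1*(-5)) = -6262*(-13) = 81406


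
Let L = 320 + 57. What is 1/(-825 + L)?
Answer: -1/448 ≈ -0.0022321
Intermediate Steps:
L = 377
1/(-825 + L) = 1/(-825 + 377) = 1/(-448) = -1/448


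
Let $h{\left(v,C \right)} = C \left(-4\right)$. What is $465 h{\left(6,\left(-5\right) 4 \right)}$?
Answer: $37200$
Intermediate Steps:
$h{\left(v,C \right)} = - 4 C$
$465 h{\left(6,\left(-5\right) 4 \right)} = 465 \left(- 4 \left(\left(-5\right) 4\right)\right) = 465 \left(\left(-4\right) \left(-20\right)\right) = 465 \cdot 80 = 37200$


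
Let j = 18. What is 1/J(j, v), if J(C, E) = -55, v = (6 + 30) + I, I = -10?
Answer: -1/55 ≈ -0.018182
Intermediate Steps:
v = 26 (v = (6 + 30) - 10 = 36 - 10 = 26)
1/J(j, v) = 1/(-55) = -1/55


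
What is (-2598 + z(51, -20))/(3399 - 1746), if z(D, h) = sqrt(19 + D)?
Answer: -866/551 + sqrt(70)/1653 ≈ -1.5666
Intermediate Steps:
(-2598 + z(51, -20))/(3399 - 1746) = (-2598 + sqrt(19 + 51))/(3399 - 1746) = (-2598 + sqrt(70))/1653 = (-2598 + sqrt(70))*(1/1653) = -866/551 + sqrt(70)/1653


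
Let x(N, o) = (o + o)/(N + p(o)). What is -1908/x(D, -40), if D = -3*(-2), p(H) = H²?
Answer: 383031/10 ≈ 38303.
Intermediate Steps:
D = 6
x(N, o) = 2*o/(N + o²) (x(N, o) = (o + o)/(N + o²) = (2*o)/(N + o²) = 2*o/(N + o²))
-1908/x(D, -40) = -1908/(2*(-40)/(6 + (-40)²)) = -1908/(2*(-40)/(6 + 1600)) = -1908/(2*(-40)/1606) = -1908/(2*(-40)*(1/1606)) = -1908/(-40/803) = -1908*(-803/40) = 383031/10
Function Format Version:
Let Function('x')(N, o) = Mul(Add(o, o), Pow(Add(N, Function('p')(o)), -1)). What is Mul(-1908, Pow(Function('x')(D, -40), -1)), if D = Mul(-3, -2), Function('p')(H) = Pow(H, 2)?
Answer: Rational(383031, 10) ≈ 38303.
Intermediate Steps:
D = 6
Function('x')(N, o) = Mul(2, o, Pow(Add(N, Pow(o, 2)), -1)) (Function('x')(N, o) = Mul(Add(o, o), Pow(Add(N, Pow(o, 2)), -1)) = Mul(Mul(2, o), Pow(Add(N, Pow(o, 2)), -1)) = Mul(2, o, Pow(Add(N, Pow(o, 2)), -1)))
Mul(-1908, Pow(Function('x')(D, -40), -1)) = Mul(-1908, Pow(Mul(2, -40, Pow(Add(6, Pow(-40, 2)), -1)), -1)) = Mul(-1908, Pow(Mul(2, -40, Pow(Add(6, 1600), -1)), -1)) = Mul(-1908, Pow(Mul(2, -40, Pow(1606, -1)), -1)) = Mul(-1908, Pow(Mul(2, -40, Rational(1, 1606)), -1)) = Mul(-1908, Pow(Rational(-40, 803), -1)) = Mul(-1908, Rational(-803, 40)) = Rational(383031, 10)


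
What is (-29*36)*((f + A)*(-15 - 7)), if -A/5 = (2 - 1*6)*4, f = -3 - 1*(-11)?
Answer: 2021184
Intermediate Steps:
f = 8 (f = -3 + 11 = 8)
A = 80 (A = -5*(2 - 1*6)*4 = -5*(2 - 6)*4 = -(-20)*4 = -5*(-16) = 80)
(-29*36)*((f + A)*(-15 - 7)) = (-29*36)*((8 + 80)*(-15 - 7)) = -91872*(-22) = -1044*(-1936) = 2021184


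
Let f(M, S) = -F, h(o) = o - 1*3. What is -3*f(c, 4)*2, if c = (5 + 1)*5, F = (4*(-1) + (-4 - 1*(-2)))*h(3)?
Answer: 0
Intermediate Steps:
h(o) = -3 + o (h(o) = o - 3 = -3 + o)
F = 0 (F = (4*(-1) + (-4 - 1*(-2)))*(-3 + 3) = (-4 + (-4 + 2))*0 = (-4 - 2)*0 = -6*0 = 0)
c = 30 (c = 6*5 = 30)
f(M, S) = 0 (f(M, S) = -1*0 = 0)
-3*f(c, 4)*2 = -3*0*2 = 0*2 = 0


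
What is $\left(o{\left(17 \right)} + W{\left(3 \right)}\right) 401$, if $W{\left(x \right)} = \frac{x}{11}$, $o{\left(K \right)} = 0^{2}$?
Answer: $\frac{1203}{11} \approx 109.36$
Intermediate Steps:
$o{\left(K \right)} = 0$
$W{\left(x \right)} = \frac{x}{11}$ ($W{\left(x \right)} = x \frac{1}{11} = \frac{x}{11}$)
$\left(o{\left(17 \right)} + W{\left(3 \right)}\right) 401 = \left(0 + \frac{1}{11} \cdot 3\right) 401 = \left(0 + \frac{3}{11}\right) 401 = \frac{3}{11} \cdot 401 = \frac{1203}{11}$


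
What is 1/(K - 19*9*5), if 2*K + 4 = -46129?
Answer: -2/47843 ≈ -4.1803e-5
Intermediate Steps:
K = -46133/2 (K = -2 + (½)*(-46129) = -2 - 46129/2 = -46133/2 ≈ -23067.)
1/(K - 19*9*5) = 1/(-46133/2 - 19*9*5) = 1/(-46133/2 - 171*5) = 1/(-46133/2 - 855) = 1/(-47843/2) = -2/47843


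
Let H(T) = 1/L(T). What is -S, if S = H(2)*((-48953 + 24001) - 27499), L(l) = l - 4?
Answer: -52451/2 ≈ -26226.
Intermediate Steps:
L(l) = -4 + l
H(T) = 1/(-4 + T)
S = 52451/2 (S = ((-48953 + 24001) - 27499)/(-4 + 2) = (-24952 - 27499)/(-2) = -½*(-52451) = 52451/2 ≈ 26226.)
-S = -1*52451/2 = -52451/2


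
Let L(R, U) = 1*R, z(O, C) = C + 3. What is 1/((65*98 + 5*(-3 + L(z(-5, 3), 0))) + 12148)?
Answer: 1/18533 ≈ 5.3958e-5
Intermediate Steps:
z(O, C) = 3 + C
L(R, U) = R
1/((65*98 + 5*(-3 + L(z(-5, 3), 0))) + 12148) = 1/((65*98 + 5*(-3 + (3 + 3))) + 12148) = 1/((6370 + 5*(-3 + 6)) + 12148) = 1/((6370 + 5*3) + 12148) = 1/((6370 + 15) + 12148) = 1/(6385 + 12148) = 1/18533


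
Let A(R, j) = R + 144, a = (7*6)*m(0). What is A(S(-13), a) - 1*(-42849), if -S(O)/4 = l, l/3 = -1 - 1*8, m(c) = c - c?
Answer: 43101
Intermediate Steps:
m(c) = 0
l = -27 (l = 3*(-1 - 1*8) = 3*(-1 - 8) = 3*(-9) = -27)
a = 0 (a = (7*6)*0 = 42*0 = 0)
S(O) = 108 (S(O) = -4*(-27) = 108)
A(R, j) = 144 + R
A(S(-13), a) - 1*(-42849) = (144 + 108) - 1*(-42849) = 252 + 42849 = 43101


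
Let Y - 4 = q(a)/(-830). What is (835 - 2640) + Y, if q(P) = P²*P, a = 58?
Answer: -844971/415 ≈ -2036.1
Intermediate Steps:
q(P) = P³
Y = -95896/415 (Y = 4 + 58³/(-830) = 4 + 195112*(-1/830) = 4 - 97556/415 = -95896/415 ≈ -231.07)
(835 - 2640) + Y = (835 - 2640) - 95896/415 = -1805 - 95896/415 = -844971/415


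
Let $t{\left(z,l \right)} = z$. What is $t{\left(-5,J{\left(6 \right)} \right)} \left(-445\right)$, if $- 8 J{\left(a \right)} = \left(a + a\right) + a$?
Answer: $2225$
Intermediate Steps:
$J{\left(a \right)} = - \frac{3 a}{8}$ ($J{\left(a \right)} = - \frac{\left(a + a\right) + a}{8} = - \frac{2 a + a}{8} = - \frac{3 a}{8}$)
$t{\left(-5,J{\left(6 \right)} \right)} \left(-445\right) = \left(-5\right) \left(-445\right) = 2225$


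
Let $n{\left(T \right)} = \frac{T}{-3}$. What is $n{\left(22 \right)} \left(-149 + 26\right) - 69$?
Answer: $833$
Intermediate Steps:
$n{\left(T \right)} = - \frac{T}{3}$ ($n{\left(T \right)} = T \left(- \frac{1}{3}\right) = - \frac{T}{3}$)
$n{\left(22 \right)} \left(-149 + 26\right) - 69 = \left(- \frac{1}{3}\right) 22 \left(-149 + 26\right) - 69 = \left(- \frac{22}{3}\right) \left(-123\right) - 69 = 902 - 69 = 833$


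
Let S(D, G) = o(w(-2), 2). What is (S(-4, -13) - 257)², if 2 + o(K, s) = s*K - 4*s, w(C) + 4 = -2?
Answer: 77841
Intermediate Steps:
w(C) = -6 (w(C) = -4 - 2 = -6)
o(K, s) = -2 - 4*s + K*s (o(K, s) = -2 + (s*K - 4*s) = -2 + (K*s - 4*s) = -2 + (-4*s + K*s) = -2 - 4*s + K*s)
S(D, G) = -22 (S(D, G) = -2 - 4*2 - 6*2 = -2 - 8 - 12 = -22)
(S(-4, -13) - 257)² = (-22 - 257)² = (-279)² = 77841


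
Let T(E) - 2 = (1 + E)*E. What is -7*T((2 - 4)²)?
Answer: -154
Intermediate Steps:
T(E) = 2 + E*(1 + E) (T(E) = 2 + (1 + E)*E = 2 + E*(1 + E))
-7*T((2 - 4)²) = -7*(2 + (2 - 4)² + ((2 - 4)²)²) = -7*(2 + (-2)² + ((-2)²)²) = -7*(2 + 4 + 4²) = -7*(2 + 4 + 16) = -7*22 = -154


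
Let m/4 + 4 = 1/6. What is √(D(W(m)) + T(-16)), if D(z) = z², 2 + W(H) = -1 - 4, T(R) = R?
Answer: √33 ≈ 5.7446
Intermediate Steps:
m = -46/3 (m = -16 + 4*(1/6) = -16 + 4*(1*(⅙)) = -16 + 4*(⅙) = -16 + ⅔ = -46/3 ≈ -15.333)
W(H) = -7 (W(H) = -2 + (-1 - 4) = -2 - 5 = -7)
√(D(W(m)) + T(-16)) = √((-7)² - 16) = √(49 - 16) = √33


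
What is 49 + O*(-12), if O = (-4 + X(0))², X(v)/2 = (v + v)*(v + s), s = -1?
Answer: -143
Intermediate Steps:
X(v) = 4*v*(-1 + v) (X(v) = 2*((v + v)*(v - 1)) = 2*((2*v)*(-1 + v)) = 2*(2*v*(-1 + v)) = 4*v*(-1 + v))
O = 16 (O = (-4 + 4*0*(-1 + 0))² = (-4 + 4*0*(-1))² = (-4 + 0)² = (-4)² = 16)
49 + O*(-12) = 49 + 16*(-12) = 49 - 192 = -143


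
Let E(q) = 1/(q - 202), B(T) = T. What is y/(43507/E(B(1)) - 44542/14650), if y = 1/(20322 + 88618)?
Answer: -1465/1395662282210248 ≈ -1.0497e-12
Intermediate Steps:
E(q) = 1/(-202 + q)
y = 1/108940 ≈ 9.1794e-6
y/(43507/E(B(1)) - 44542/14650) = 1/(108940*(43507/(1/(-202 + 1)) - 44542/14650)) = 1/(108940*(43507/(1/(-201)) - 44542*1/14650)) = 1/(108940*(43507/(-1/201) - 22271/7325)) = 1/(108940*(43507*(-201) - 22271/7325)) = 1/(108940*(-8744907 - 22271/7325)) = 1/(108940*(-64056466046/7325)) = (1/108940)*(-7325/64056466046) = -1465/1395662282210248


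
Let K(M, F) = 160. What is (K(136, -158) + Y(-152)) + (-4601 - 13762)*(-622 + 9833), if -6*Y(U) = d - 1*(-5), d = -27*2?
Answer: -1014848549/6 ≈ -1.6914e+8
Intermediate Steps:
d = -54
Y(U) = 49/6 (Y(U) = -(-54 - 1*(-5))/6 = -(-54 + 5)/6 = -1/6*(-49) = 49/6)
(K(136, -158) + Y(-152)) + (-4601 - 13762)*(-622 + 9833) = (160 + 49/6) + (-4601 - 13762)*(-622 + 9833) = 1009/6 - 18363*9211 = 1009/6 - 169141593 = -1014848549/6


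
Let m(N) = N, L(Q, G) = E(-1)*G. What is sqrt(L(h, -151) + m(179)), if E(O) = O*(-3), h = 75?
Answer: I*sqrt(274) ≈ 16.553*I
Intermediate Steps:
E(O) = -3*O
L(Q, G) = 3*G (L(Q, G) = (-3*(-1))*G = 3*G)
sqrt(L(h, -151) + m(179)) = sqrt(3*(-151) + 179) = sqrt(-453 + 179) = sqrt(-274) = I*sqrt(274)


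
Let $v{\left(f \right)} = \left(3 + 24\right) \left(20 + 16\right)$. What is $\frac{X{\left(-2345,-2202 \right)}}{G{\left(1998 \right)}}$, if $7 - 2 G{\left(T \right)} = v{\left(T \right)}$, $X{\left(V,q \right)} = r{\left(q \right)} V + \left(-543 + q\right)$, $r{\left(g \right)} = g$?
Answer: $- \frac{2064378}{193} \approx -10696.0$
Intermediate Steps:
$v{\left(f \right)} = 972$ ($v{\left(f \right)} = 27 \cdot 36 = 972$)
$X{\left(V,q \right)} = -543 + q + V q$ ($X{\left(V,q \right)} = q V + \left(-543 + q\right) = V q + \left(-543 + q\right) = -543 + q + V q$)
$G{\left(T \right)} = - \frac{965}{2}$ ($G{\left(T \right)} = \frac{7}{2} - 486 = - \frac{965}{2}$)
$\frac{X{\left(-2345,-2202 \right)}}{G{\left(1998 \right)}} = \frac{-543 - 2202 - -5163690}{- \frac{965}{2}} = \left(-543 - 2202 + 5163690\right) \left(- \frac{2}{965}\right) = 5160945 \left(- \frac{2}{965}\right) = - \frac{2064378}{193}$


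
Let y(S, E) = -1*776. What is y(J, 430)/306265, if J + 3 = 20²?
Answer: -776/306265 ≈ -0.0025338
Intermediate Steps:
J = 397 (J = -3 + 20² = -3 + 400 = 397)
y(S, E) = -776
y(J, 430)/306265 = -776/306265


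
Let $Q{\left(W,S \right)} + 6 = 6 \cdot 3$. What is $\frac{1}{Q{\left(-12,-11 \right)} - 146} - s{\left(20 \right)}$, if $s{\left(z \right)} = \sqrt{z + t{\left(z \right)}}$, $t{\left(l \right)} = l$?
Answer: $- \frac{1}{134} - 2 \sqrt{10} \approx -6.332$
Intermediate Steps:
$Q{\left(W,S \right)} = 12$ ($Q{\left(W,S \right)} = -6 + 6 \cdot 3 = -6 + 18 = 12$)
$s{\left(z \right)} = \sqrt{2} \sqrt{z}$ ($s{\left(z \right)} = \sqrt{z + z} = \sqrt{2 z} = \sqrt{2} \sqrt{z}$)
$\frac{1}{Q{\left(-12,-11 \right)} - 146} - s{\left(20 \right)} = \frac{1}{12 - 146} - \sqrt{2} \sqrt{20} = \frac{1}{-134} - \sqrt{2} \cdot 2 \sqrt{5} = - \frac{1}{134} - 2 \sqrt{10}$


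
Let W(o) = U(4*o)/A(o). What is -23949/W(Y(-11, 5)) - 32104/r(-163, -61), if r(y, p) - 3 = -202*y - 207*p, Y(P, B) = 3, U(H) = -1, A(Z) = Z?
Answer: 818257457/11389 ≈ 71846.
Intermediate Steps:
W(o) = -1/o
r(y, p) = 3 - 207*p - 202*y (r(y, p) = 3 + (-202*y - 207*p) = 3 + (-207*p - 202*y) = 3 - 207*p - 202*y)
-23949/W(Y(-11, 5)) - 32104/r(-163, -61) = -23949/((-1/3)) - 32104/(3 - 207*(-61) - 202*(-163)) = -23949/((-1*1/3)) - 32104/(3 + 12627 + 32926) = -23949/(-1/3) - 32104/45556 = -23949*(-3) - 32104*1/45556 = 71847 - 8026/11389 = 818257457/11389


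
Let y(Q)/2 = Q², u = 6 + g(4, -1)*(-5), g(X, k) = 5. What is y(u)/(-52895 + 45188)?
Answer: -722/7707 ≈ -0.093681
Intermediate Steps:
u = -19 (u = 6 + 5*(-5) = 6 - 25 = -19)
y(Q) = 2*Q²
y(u)/(-52895 + 45188) = (2*(-19)²)/(-52895 + 45188) = (2*361)/(-7707) = 722*(-1/7707) = -722/7707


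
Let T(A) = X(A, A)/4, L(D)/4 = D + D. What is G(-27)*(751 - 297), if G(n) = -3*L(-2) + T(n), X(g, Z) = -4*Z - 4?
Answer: 33596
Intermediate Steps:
L(D) = 8*D (L(D) = 4*(D + D) = 4*(2*D) = 8*D)
X(g, Z) = -4 - 4*Z
T(A) = -1 - A (T(A) = (-4 - 4*A)/4 = (-4 - 4*A)*(1/4) = -1 - A)
G(n) = 47 - n (G(n) = -24*(-2) + (-1 - n) = -3*(-16) + (-1 - n) = 48 + (-1 - n) = 47 - n)
G(-27)*(751 - 297) = (47 - 1*(-27))*(751 - 297) = (47 + 27)*454 = 74*454 = 33596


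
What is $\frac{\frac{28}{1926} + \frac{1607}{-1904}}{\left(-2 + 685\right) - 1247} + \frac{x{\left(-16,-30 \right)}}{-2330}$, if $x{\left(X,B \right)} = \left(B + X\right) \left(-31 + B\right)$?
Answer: $- \frac{1449103198159}{1204753677120} \approx -1.2028$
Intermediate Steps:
$x{\left(X,B \right)} = \left(-31 + B\right) \left(B + X\right)$
$\frac{\frac{28}{1926} + \frac{1607}{-1904}}{\left(-2 + 685\right) - 1247} + \frac{x{\left(-16,-30 \right)}}{-2330} = \frac{\frac{28}{1926} + \frac{1607}{-1904}}{\left(-2 + 685\right) - 1247} + \frac{\left(-30\right)^{2} - -930 - -496 - -480}{-2330} = \frac{28 \cdot \frac{1}{1926} + 1607 \left(- \frac{1}{1904}\right)}{683 - 1247} + \left(900 + 930 + 496 + 480\right) \left(- \frac{1}{2330}\right) = \frac{\frac{14}{963} - \frac{1607}{1904}}{-564} + 2806 \left(- \frac{1}{2330}\right) = \left(- \frac{1520885}{1833552}\right) \left(- \frac{1}{564}\right) - \frac{1403}{1165} = \frac{1520885}{1034123328} - \frac{1403}{1165} = - \frac{1449103198159}{1204753677120}$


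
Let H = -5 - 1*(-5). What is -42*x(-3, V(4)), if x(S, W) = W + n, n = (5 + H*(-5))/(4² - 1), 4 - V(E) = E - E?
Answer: -182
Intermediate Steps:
H = 0 (H = -5 + 5 = 0)
V(E) = 4 (V(E) = 4 - (E - E) = 4 - 1*0 = 4 + 0 = 4)
n = ⅓ (n = (5 + 0*(-5))/(4² - 1) = (5 + 0)/(16 - 1) = 5/15 = 5*(1/15) = ⅓ ≈ 0.33333)
x(S, W) = ⅓ + W (x(S, W) = W + ⅓ = ⅓ + W)
-42*x(-3, V(4)) = -42*(⅓ + 4) = -42*13/3 = -182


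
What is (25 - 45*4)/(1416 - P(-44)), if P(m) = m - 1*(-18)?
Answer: -155/1442 ≈ -0.10749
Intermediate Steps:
P(m) = 18 + m (P(m) = m + 18 = 18 + m)
(25 - 45*4)/(1416 - P(-44)) = (25 - 45*4)/(1416 - (18 - 44)) = (25 - 180)/(1416 - 1*(-26)) = -155/(1416 + 26) = -155/1442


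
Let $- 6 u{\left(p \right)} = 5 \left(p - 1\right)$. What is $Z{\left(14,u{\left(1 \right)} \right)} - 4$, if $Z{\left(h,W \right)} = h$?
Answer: $10$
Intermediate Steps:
$u{\left(p \right)} = \frac{5}{6} - \frac{5 p}{6}$ ($u{\left(p \right)} = - \frac{5 \left(p - 1\right)}{6} = - \frac{5 \left(-1 + p\right)}{6} = - \frac{-5 + 5 p}{6} = \frac{5}{6} - \frac{5 p}{6}$)
$Z{\left(14,u{\left(1 \right)} \right)} - 4 = 14 - 4 = 10$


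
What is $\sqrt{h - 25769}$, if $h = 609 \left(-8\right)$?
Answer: $i \sqrt{30641} \approx 175.05 i$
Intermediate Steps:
$h = -4872$
$\sqrt{h - 25769} = \sqrt{-4872 - 25769} = \sqrt{-30641} = i \sqrt{30641}$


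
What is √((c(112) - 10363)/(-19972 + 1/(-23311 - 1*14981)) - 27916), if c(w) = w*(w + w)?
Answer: 4*I*√1632765728105811403/30590713 ≈ 167.08*I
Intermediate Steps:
c(w) = 2*w² (c(w) = w*(2*w) = 2*w²)
√((c(112) - 10363)/(-19972 + 1/(-23311 - 1*14981)) - 27916) = √((2*112² - 10363)/(-19972 + 1/(-23311 - 1*14981)) - 27916) = √((2*12544 - 10363)/(-19972 + 1/(-23311 - 14981)) - 27916) = √((25088 - 10363)/(-19972 + 1/(-38292)) - 27916) = √(14725/(-19972 - 1/38292) - 27916) = √(14725/(-764767825/38292) - 27916) = √(14725*(-38292/764767825) - 27916) = √(-22553988/30590713 - 27916) = √(-853992898096/30590713) = 4*I*√1632765728105811403/30590713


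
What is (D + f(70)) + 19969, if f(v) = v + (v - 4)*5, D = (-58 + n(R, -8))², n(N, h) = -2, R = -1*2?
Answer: 23969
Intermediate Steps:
R = -2
D = 3600 (D = (-58 - 2)² = (-60)² = 3600)
f(v) = -20 + 6*v (f(v) = v + (-4 + v)*5 = v + (-20 + 5*v) = -20 + 6*v)
(D + f(70)) + 19969 = (3600 + (-20 + 6*70)) + 19969 = (3600 + (-20 + 420)) + 19969 = (3600 + 400) + 19969 = 4000 + 19969 = 23969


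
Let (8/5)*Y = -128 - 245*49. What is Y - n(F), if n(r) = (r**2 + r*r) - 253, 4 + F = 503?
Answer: -4042657/8 ≈ -5.0533e+5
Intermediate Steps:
Y = -60665/8 (Y = 5*(-128 - 245*49)/8 = 5*(-128 - 12005)/8 = (5/8)*(-12133) = -60665/8 ≈ -7583.1)
F = 499 (F = -4 + 503 = 499)
n(r) = -253 + 2*r**2 (n(r) = (r**2 + r**2) - 253 = 2*r**2 - 253 = -253 + 2*r**2)
Y - n(F) = -60665/8 - (-253 + 2*499**2) = -60665/8 - (-253 + 2*249001) = -60665/8 - (-253 + 498002) = -60665/8 - 1*497749 = -60665/8 - 497749 = -4042657/8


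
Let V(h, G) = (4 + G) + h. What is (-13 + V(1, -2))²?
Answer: 100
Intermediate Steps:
V(h, G) = 4 + G + h
(-13 + V(1, -2))² = (-13 + (4 - 2 + 1))² = (-13 + 3)² = (-10)² = 100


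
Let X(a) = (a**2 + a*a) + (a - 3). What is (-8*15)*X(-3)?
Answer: -1440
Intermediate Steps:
X(a) = -3 + a + 2*a**2 (X(a) = (a**2 + a**2) + (-3 + a) = 2*a**2 + (-3 + a) = -3 + a + 2*a**2)
(-8*15)*X(-3) = (-8*15)*(-3 - 3 + 2*(-3)**2) = -120*(-3 - 3 + 2*9) = -120*(-3 - 3 + 18) = -120*12 = -1440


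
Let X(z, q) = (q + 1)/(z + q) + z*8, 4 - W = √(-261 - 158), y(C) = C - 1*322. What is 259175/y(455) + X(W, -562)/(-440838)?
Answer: (-479352138131*I + 859058482*√419)/(440838*(√419 - 558*I)) ≈ 1948.7 + 0.00037158*I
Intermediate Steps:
y(C) = -322 + C (y(C) = C - 322 = -322 + C)
W = 4 - I*√419 (W = 4 - √(-261 - 158) = 4 - √(-419) = 4 - I*√419 ≈ 4.0 - 20.469*I)
X(z, q) = 8*z + (1 + q)/(q + z) (X(z, q) = (1 + q)/(q + z) + 8*z = 8*z + (1 + q)/(q + z))
259175/y(455) + X(W, -562)/(-440838) = 259175/(-322 + 455) + ((1 - 562 + 8*(4 - I*√419)² + 8*(-562)*(4 - I*√419))/(-562 + (4 - I*√419)))/(-440838) = 259175/133 + ((1 - 562 + 8*(4 - I*√419)² + (-17984 + 4496*I*√419))/(-558 - I*√419))*(-1/440838) = 259175*(1/133) + ((-18545 + 8*(4 - I*√419)² + 4496*I*√419)/(-558 - I*√419))*(-1/440838) = 37025/19 - (-18545 + 8*(4 - I*√419)² + 4496*I*√419)/(440838*(-558 - I*√419))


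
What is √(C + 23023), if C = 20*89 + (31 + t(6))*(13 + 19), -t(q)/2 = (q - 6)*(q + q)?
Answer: √25795 ≈ 160.61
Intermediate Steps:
t(q) = -4*q*(-6 + q) (t(q) = -2*(q - 6)*(q + q) = -2*(-6 + q)*2*q = -4*q*(-6 + q))
C = 2772 (C = 20*89 + (31 + 4*6*(6 - 1*6))*(13 + 19) = 1780 + (31 + 4*6*(6 - 6))*32 = 1780 + (31 + 4*6*0)*32 = 1780 + (31 + 0)*32 = 1780 + 31*32 = 1780 + 992 = 2772)
√(C + 23023) = √(2772 + 23023) = √25795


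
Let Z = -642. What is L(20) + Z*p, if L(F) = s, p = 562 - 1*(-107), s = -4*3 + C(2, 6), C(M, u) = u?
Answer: -429504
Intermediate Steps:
s = -6 (s = -4*3 + 6 = -12 + 6 = -6)
p = 669 (p = 562 + 107 = 669)
L(F) = -6
L(20) + Z*p = -6 - 642*669 = -6 - 429498 = -429504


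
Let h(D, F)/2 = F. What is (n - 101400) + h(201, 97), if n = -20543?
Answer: -121749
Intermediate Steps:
h(D, F) = 2*F
(n - 101400) + h(201, 97) = (-20543 - 101400) + 2*97 = -121943 + 194 = -121749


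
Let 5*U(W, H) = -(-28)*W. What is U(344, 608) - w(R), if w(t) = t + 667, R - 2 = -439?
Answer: 8482/5 ≈ 1696.4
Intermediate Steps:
U(W, H) = 28*W/5 (U(W, H) = (-(-28)*W)/5 = (28*W)/5 = 28*W/5)
R = -437 (R = 2 - 439 = -437)
w(t) = 667 + t
U(344, 608) - w(R) = (28/5)*344 - (667 - 437) = 9632/5 - 1*230 = 9632/5 - 230 = 8482/5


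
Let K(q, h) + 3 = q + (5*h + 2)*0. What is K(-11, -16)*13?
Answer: -182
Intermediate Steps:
K(q, h) = -3 + q (K(q, h) = -3 + (q + (5*h + 2)*0) = -3 + (q + (2 + 5*h)*0) = -3 + (q + 0) = -3 + q)
K(-11, -16)*13 = (-3 - 11)*13 = -14*13 = -182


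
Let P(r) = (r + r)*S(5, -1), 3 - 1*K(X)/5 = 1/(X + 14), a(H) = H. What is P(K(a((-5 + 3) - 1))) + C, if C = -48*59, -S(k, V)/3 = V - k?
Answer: -25392/11 ≈ -2308.4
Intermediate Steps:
S(k, V) = -3*V + 3*k (S(k, V) = -3*(V - k) = -3*V + 3*k)
K(X) = 15 - 5/(14 + X) (K(X) = 15 - 5/(X + 14) = 15 - 5/(14 + X))
P(r) = 36*r (P(r) = (r + r)*(-3*(-1) + 3*5) = (2*r)*(3 + 15) = (2*r)*18 = 36*r)
C = -2832
P(K(a((-5 + 3) - 1))) + C = 36*(5*(41 + 3*((-5 + 3) - 1))/(14 + ((-5 + 3) - 1))) - 2832 = 36*(5*(41 + 3*(-2 - 1))/(14 + (-2 - 1))) - 2832 = 36*(5*(41 + 3*(-3))/(14 - 3)) - 2832 = 36*(5*(41 - 9)/11) - 2832 = 36*(5*(1/11)*32) - 2832 = 36*(160/11) - 2832 = 5760/11 - 2832 = -25392/11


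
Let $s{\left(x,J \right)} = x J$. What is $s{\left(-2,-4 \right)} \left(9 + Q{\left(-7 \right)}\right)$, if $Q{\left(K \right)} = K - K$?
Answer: $72$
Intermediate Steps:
$s{\left(x,J \right)} = J x$
$Q{\left(K \right)} = 0$
$s{\left(-2,-4 \right)} \left(9 + Q{\left(-7 \right)}\right) = \left(-4\right) \left(-2\right) \left(9 + 0\right) = 8 \cdot 9 = 72$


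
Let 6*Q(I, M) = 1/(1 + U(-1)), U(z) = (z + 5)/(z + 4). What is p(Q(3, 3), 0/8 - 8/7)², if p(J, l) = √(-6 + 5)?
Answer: -1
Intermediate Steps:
U(z) = (5 + z)/(4 + z)
Q(I, M) = 1/14 (Q(I, M) = 1/(6*(1 + (5 - 1)/(4 - 1))) = 1/(6*(1 + 4/3)) = 1/(6*(7/3)) = (⅙)*(3/7) = 1/14)
p(J, l) = I (p(J, l) = √(-1) = I)
p(Q(3, 3), 0/8 - 8/7)² = I² = -1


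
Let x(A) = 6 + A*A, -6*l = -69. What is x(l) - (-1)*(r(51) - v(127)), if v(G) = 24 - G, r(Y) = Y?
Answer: 1169/4 ≈ 292.25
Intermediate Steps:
l = 23/2 (l = -⅙*(-69) = 23/2 ≈ 11.500)
x(A) = 6 + A²
x(l) - (-1)*(r(51) - v(127)) = (6 + (23/2)²) - (-1)*(51 - (24 - 1*127)) = (6 + 529/4) - (-1)*(51 - (24 - 127)) = 553/4 - (-1)*(51 - 1*(-103)) = 553/4 - (-1)*(51 + 103) = 553/4 - (-1)*154 = 553/4 - 1*(-154) = 553/4 + 154 = 1169/4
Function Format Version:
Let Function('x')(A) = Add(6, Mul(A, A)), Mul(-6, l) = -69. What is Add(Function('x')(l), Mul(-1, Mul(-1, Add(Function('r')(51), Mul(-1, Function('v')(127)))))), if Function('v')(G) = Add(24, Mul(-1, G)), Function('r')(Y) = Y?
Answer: Rational(1169, 4) ≈ 292.25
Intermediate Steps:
l = Rational(23, 2) (l = Mul(Rational(-1, 6), -69) = Rational(23, 2) ≈ 11.500)
Function('x')(A) = Add(6, Pow(A, 2))
Add(Function('x')(l), Mul(-1, Mul(-1, Add(Function('r')(51), Mul(-1, Function('v')(127)))))) = Add(Add(6, Pow(Rational(23, 2), 2)), Mul(-1, Mul(-1, Add(51, Mul(-1, Add(24, Mul(-1, 127))))))) = Add(Add(6, Rational(529, 4)), Mul(-1, Mul(-1, Add(51, Mul(-1, Add(24, -127)))))) = Add(Rational(553, 4), Mul(-1, Mul(-1, Add(51, Mul(-1, -103))))) = Add(Rational(553, 4), Mul(-1, Mul(-1, Add(51, 103)))) = Add(Rational(553, 4), Mul(-1, Mul(-1, 154))) = Add(Rational(553, 4), Mul(-1, -154)) = Add(Rational(553, 4), 154) = Rational(1169, 4)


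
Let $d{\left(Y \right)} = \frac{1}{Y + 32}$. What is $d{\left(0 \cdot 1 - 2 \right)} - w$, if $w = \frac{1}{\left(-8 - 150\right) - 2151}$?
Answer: $\frac{2339}{69270} \approx 0.033766$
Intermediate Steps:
$w = - \frac{1}{2309}$ ($w = \frac{1}{\left(-8 - 150\right) - 2151} = \frac{1}{-158 - 2151} = \frac{1}{-2309} = - \frac{1}{2309} \approx -0.00043309$)
$d{\left(Y \right)} = \frac{1}{32 + Y}$
$d{\left(0 \cdot 1 - 2 \right)} - w = \frac{1}{32 + \left(0 \cdot 1 - 2\right)} - - \frac{1}{2309} = \frac{1}{32 + \left(0 - 2\right)} + \frac{1}{2309} = \frac{1}{32 - 2} + \frac{1}{2309} = \frac{1}{30} + \frac{1}{2309} = \frac{2339}{69270}$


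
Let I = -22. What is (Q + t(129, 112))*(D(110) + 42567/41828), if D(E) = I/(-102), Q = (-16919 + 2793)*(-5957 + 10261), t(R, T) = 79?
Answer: -53320549976875/711076 ≈ -7.4986e+7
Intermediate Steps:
Q = -60798304 (Q = -14126*4304 = -60798304)
D(E) = 11/51 (D(E) = -22/(-102) = -22*(-1/102) = 11/51)
(Q + t(129, 112))*(D(110) + 42567/41828) = (-60798304 + 79)*(11/51 + 42567/41828) = -60798225*(11/51 + 42567*(1/41828)) = -60798225*(11/51 + 42567/41828) = -60798225*2631025/2133228 = -53320549976875/711076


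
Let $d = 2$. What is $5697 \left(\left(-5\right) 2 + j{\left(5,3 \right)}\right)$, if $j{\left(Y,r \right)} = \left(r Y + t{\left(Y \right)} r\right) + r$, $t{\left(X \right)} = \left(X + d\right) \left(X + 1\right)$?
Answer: $763398$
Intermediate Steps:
$t{\left(X \right)} = \left(1 + X\right) \left(2 + X\right)$ ($t{\left(X \right)} = \left(X + 2\right) \left(X + 1\right) = \left(2 + X\right) \left(1 + X\right) = \left(1 + X\right) \left(2 + X\right)$)
$j{\left(Y,r \right)} = r + Y r + r \left(2 + Y^{2} + 3 Y\right)$ ($j{\left(Y,r \right)} = \left(r Y + \left(2 + Y^{2} + 3 Y\right) r\right) + r = \left(Y r + r \left(2 + Y^{2} + 3 Y\right)\right) + r = r + Y r + r \left(2 + Y^{2} + 3 Y\right)$)
$5697 \left(\left(-5\right) 2 + j{\left(5,3 \right)}\right) = 5697 \left(\left(-5\right) 2 + 3 \left(3 + 5^{2} + 4 \cdot 5\right)\right) = 5697 \left(-10 + 3 \left(3 + 25 + 20\right)\right) = 5697 \left(-10 + 3 \cdot 48\right) = 5697 \left(-10 + 144\right) = 5697 \cdot 134 = 763398$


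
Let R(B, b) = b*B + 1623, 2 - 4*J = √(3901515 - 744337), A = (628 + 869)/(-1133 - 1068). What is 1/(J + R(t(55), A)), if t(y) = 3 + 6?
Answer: 1333656332/1994318436779 + 9688802*√3157178/93732966528613 ≈ 0.00085239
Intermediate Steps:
t(y) = 9
A = -1497/2201 (A = 1497/(-2201) = 1497*(-1/2201) = -1497/2201 ≈ -0.68015)
J = ½ - √3157178/4 (J = ½ - √(3901515 - 744337)/4 = ½ - √3157178/4 ≈ -443.71)
R(B, b) = 1623 + B*b (R(B, b) = B*b + 1623 = 1623 + B*b)
1/(J + R(t(55), A)) = 1/((½ - √3157178/4) + (1623 + 9*(-1497/2201))) = 1/((½ - √3157178/4) + (1623 - 13473/2201)) = 1/((½ - √3157178/4) + 3558750/2201) = 1/(7119701/4402 - √3157178/4)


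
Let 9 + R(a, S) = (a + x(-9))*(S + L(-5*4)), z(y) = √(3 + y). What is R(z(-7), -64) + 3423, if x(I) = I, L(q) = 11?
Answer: 3891 - 106*I ≈ 3891.0 - 106.0*I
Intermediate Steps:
R(a, S) = -9 + (-9 + a)*(11 + S) (R(a, S) = -9 + (a - 9)*(S + 11) = -9 + (-9 + a)*(11 + S))
R(z(-7), -64) + 3423 = (-108 - 9*(-64) + 11*√(3 - 7) - 64*√(3 - 7)) + 3423 = (-108 + 576 + 11*√(-4) - 128*I) + 3423 = (-108 + 576 + 11*(2*I) - 128*I) + 3423 = (-108 + 576 + 22*I - 128*I) + 3423 = (468 - 106*I) + 3423 = 3891 - 106*I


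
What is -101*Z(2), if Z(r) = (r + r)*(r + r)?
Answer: -1616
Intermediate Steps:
Z(r) = 4*r² (Z(r) = (2*r)*(2*r) = 4*r²)
-101*Z(2) = -404*2² = -404*4 = -101*16 = -1616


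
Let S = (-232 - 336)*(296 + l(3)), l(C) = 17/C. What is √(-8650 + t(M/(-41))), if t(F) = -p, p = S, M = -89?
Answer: √1464270/3 ≈ 403.36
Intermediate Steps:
S = -514040/3 (S = (-232 - 336)*(296 + 17/3) = -568*(296 + 17*(⅓)) = -568*(296 + 17/3) = -568*905/3 = -514040/3 ≈ -1.7135e+5)
p = -514040/3 ≈ -1.7135e+5
t(F) = 514040/3 (t(F) = -1*(-514040/3) = 514040/3)
√(-8650 + t(M/(-41))) = √(-8650 + 514040/3) = √(488090/3) = √1464270/3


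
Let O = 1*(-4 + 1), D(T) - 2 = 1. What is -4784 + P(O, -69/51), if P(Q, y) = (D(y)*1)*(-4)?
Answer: -4796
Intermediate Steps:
D(T) = 3 (D(T) = 2 + 1 = 3)
O = -3 (O = 1*(-3) = -3)
P(Q, y) = -12 (P(Q, y) = (3*1)*(-4) = 3*(-4) = -12)
-4784 + P(O, -69/51) = -4784 - 12 = -4796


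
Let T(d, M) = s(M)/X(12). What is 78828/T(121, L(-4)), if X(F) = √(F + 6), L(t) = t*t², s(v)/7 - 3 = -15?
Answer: -19707*√2/7 ≈ -3981.4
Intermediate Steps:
s(v) = -84 (s(v) = 21 + 7*(-15) = 21 - 105 = -84)
L(t) = t³
X(F) = √(6 + F)
T(d, M) = -14*√2 (T(d, M) = -84/√(6 + 12) = -84*√2/6 = -14*√2)
78828/T(121, L(-4)) = 78828/((-14*√2)) = 78828*(-√2/28) = -19707*√2/7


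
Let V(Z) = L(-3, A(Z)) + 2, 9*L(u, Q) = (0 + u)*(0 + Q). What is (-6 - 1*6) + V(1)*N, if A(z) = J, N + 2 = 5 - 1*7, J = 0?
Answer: -20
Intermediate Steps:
N = -4 (N = -2 + (5 - 1*7) = -2 + (5 - 7) = -2 - 2 = -4)
A(z) = 0
L(u, Q) = Q*u/9 (L(u, Q) = ((0 + u)*(0 + Q))/9 = (u*Q)/9 = (Q*u)/9 = Q*u/9)
V(Z) = 2 (V(Z) = (⅑)*0*(-3) + 2 = 0 + 2 = 2)
(-6 - 1*6) + V(1)*N = (-6 - 1*6) + 2*(-4) = (-6 - 6) - 8 = -12 - 8 = -20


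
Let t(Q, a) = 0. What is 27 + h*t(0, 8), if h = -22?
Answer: 27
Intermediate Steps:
27 + h*t(0, 8) = 27 - 22*0 = 27 + 0 = 27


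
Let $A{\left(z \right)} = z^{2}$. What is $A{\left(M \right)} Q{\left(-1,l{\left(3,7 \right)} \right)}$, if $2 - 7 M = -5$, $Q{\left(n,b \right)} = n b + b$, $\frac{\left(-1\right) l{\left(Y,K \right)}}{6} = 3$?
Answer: $0$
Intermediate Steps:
$l{\left(Y,K \right)} = -18$ ($l{\left(Y,K \right)} = \left(-6\right) 3 = -18$)
$Q{\left(n,b \right)} = b + b n$ ($Q{\left(n,b \right)} = b n + b = b + b n$)
$M = 1$ ($M = \frac{2}{7} - - \frac{5}{7} = \frac{2}{7} + \frac{5}{7} = 1$)
$A{\left(M \right)} Q{\left(-1,l{\left(3,7 \right)} \right)} = 1^{2} \left(- 18 \left(1 - 1\right)\right) = 1 \left(\left(-18\right) 0\right) = 1 \cdot 0 = 0$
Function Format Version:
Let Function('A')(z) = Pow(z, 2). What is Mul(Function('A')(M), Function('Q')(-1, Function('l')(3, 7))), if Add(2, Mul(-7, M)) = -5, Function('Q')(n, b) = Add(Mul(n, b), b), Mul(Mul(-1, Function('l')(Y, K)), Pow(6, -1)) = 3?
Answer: 0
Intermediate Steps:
Function('l')(Y, K) = -18 (Function('l')(Y, K) = Mul(-6, 3) = -18)
Function('Q')(n, b) = Add(b, Mul(b, n)) (Function('Q')(n, b) = Add(Mul(b, n), b) = Add(b, Mul(b, n)))
M = 1 (M = Add(Rational(2, 7), Mul(Rational(-1, 7), -5)) = Add(Rational(2, 7), Rational(5, 7)) = 1)
Mul(Function('A')(M), Function('Q')(-1, Function('l')(3, 7))) = Mul(Pow(1, 2), Mul(-18, Add(1, -1))) = Mul(1, Mul(-18, 0)) = Mul(1, 0) = 0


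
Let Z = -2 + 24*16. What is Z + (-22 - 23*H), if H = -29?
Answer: 1027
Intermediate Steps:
Z = 382 (Z = -2 + 384 = 382)
Z + (-22 - 23*H) = 382 + (-22 - 23*(-29)) = 382 + (-22 + 667) = 382 + 645 = 1027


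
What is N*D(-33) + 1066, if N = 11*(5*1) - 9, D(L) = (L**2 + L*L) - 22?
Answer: 100242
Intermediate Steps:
D(L) = -22 + 2*L**2 (D(L) = (L**2 + L**2) - 22 = 2*L**2 - 22 = -22 + 2*L**2)
N = 46 (N = 11*5 - 9 = 55 - 9 = 46)
N*D(-33) + 1066 = 46*(-22 + 2*(-33)**2) + 1066 = 46*(-22 + 2*1089) + 1066 = 46*(-22 + 2178) + 1066 = 46*2156 + 1066 = 99176 + 1066 = 100242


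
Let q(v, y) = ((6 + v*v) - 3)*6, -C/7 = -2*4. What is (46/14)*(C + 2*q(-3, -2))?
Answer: 4600/7 ≈ 657.14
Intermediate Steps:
C = 56 (C = -(-14)*4 = -7*(-8) = 56)
q(v, y) = 18 + 6*v² (q(v, y) = ((6 + v²) - 3)*6 = (3 + v²)*6 = 18 + 6*v²)
(46/14)*(C + 2*q(-3, -2)) = (46/14)*(56 + 2*(18 + 6*(-3)²)) = ((1/14)*46)*(56 + 2*(18 + 6*9)) = 23*(56 + 2*(18 + 54))/7 = 23*(56 + 2*72)/7 = 23*(56 + 144)/7 = (23/7)*200 = 4600/7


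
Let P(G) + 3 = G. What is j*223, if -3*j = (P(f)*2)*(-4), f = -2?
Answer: -8920/3 ≈ -2973.3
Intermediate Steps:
P(G) = -3 + G
j = -40/3 (j = -(-3 - 2)*2*(-4)/3 = -(-5*2)*(-4)/3 = -(-10)*(-4)/3 = -⅓*40 = -40/3 ≈ -13.333)
j*223 = -40/3*223 = -8920/3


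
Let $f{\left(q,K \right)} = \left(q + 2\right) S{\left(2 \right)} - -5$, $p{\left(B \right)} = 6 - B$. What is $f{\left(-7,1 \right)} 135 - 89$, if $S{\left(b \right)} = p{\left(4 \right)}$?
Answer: $-764$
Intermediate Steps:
$S{\left(b \right)} = 2$ ($S{\left(b \right)} = 6 - 4 = 2$)
$f{\left(q,K \right)} = 9 + 2 q$ ($f{\left(q,K \right)} = \left(q + 2\right) 2 - -5 = \left(2 + q\right) 2 + 5 = \left(4 + 2 q\right) + 5 = 9 + 2 q$)
$f{\left(-7,1 \right)} 135 - 89 = \left(9 + 2 \left(-7\right)\right) 135 - 89 = \left(9 - 14\right) 135 - 89 = \left(-5\right) 135 - 89 = -675 - 89 = -764$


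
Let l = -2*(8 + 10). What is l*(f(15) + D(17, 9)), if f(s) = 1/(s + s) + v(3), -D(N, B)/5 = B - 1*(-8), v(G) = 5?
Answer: 14394/5 ≈ 2878.8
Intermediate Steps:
D(N, B) = -40 - 5*B (D(N, B) = -5*(B - 1*(-8)) = -5*(B + 8) = -5*(8 + B) = -40 - 5*B)
l = -36 (l = -2*18 = -36)
f(s) = 5 + 1/(2*s) (f(s) = 1/(s + s) + 5 = 1/(2*s) + 5 = 5 + 1/(2*s))
l*(f(15) + D(17, 9)) = -36*((5 + (½)/15) + (-40 - 5*9)) = -36*((5 + (½)*(1/15)) + (-40 - 45)) = -36*((5 + 1/30) - 85) = -36*(151/30 - 85) = -36*(-2399/30) = 14394/5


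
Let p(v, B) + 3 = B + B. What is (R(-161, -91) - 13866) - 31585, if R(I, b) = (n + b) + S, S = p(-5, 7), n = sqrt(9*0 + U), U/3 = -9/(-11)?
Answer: -45531 + 3*sqrt(33)/11 ≈ -45529.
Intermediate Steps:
U = 27/11 (U = 3*(-9/(-11)) = 3*(-9*(-1/11)) = 3*(9/11) = 27/11 ≈ 2.4545)
p(v, B) = -3 + 2*B (p(v, B) = -3 + (B + B) = -3 + 2*B)
n = 3*sqrt(33)/11 (n = sqrt(9*0 + 27/11) = sqrt(0 + 27/11) = sqrt(27/11) = 3*sqrt(33)/11 ≈ 1.5667)
S = 11 (S = -3 + 2*7 = -3 + 14 = 11)
R(I, b) = 11 + b + 3*sqrt(33)/11 (R(I, b) = (3*sqrt(33)/11 + b) + 11 = (b + 3*sqrt(33)/11) + 11 = 11 + b + 3*sqrt(33)/11)
(R(-161, -91) - 13866) - 31585 = ((11 - 91 + 3*sqrt(33)/11) - 13866) - 31585 = ((-80 + 3*sqrt(33)/11) - 13866) - 31585 = (-13946 + 3*sqrt(33)/11) - 31585 = -45531 + 3*sqrt(33)/11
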